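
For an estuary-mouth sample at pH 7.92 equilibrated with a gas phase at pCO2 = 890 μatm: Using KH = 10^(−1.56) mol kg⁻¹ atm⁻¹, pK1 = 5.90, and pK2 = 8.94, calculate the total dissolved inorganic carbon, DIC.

[CO2*] = KH · pCO2 = 10^(−1.56) × 890×10^-6 = 2.451×10^-5 mol/kg
α₀ = 1/(1 + K1/[H⁺] + K1K2/[H⁺]²) = 1/(1 + 10^+2.02 + 10^+1.00) = 0.008642
DIC = [CO2*]/α₀ = 2.451×10^-5 / 0.008642 = 2.84 mmol/kg

DIC = 2.84 mmol/kg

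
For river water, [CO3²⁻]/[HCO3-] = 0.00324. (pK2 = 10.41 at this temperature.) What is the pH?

From K2 = [H⁺][CO3²⁻]/[HCO3-]:  pH = pK2 + log₁₀([CO3²⁻]/[HCO3-])
log₁₀(0.00324) = -2.489
pH = 10.41 + (-2.489) = 7.92

pH = 7.92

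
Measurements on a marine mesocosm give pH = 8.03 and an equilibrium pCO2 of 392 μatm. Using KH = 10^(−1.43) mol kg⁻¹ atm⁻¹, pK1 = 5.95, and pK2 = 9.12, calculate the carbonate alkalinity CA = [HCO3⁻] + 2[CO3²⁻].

CA = 2.04 mmol/kg

[CO2*] = KH · pCO2 = 10^(−1.43) × 392×10^-6 = 1.456×10^-5 mol/kg
α₀ = 1/(1 + K1/[H⁺] + K1K2/[H⁺]²) = 1/(1 + 10^+2.08 + 10^+0.99) = 0.007634
DIC = [CO2*]/α₀ = 1.456×10^-5 / 0.007634 = 1.908 mmol/kg
CA = (α₁ + 2α₂)·DIC = (0.9178 + 2×0.07460) × 1.908 = 2.04 mmol/kg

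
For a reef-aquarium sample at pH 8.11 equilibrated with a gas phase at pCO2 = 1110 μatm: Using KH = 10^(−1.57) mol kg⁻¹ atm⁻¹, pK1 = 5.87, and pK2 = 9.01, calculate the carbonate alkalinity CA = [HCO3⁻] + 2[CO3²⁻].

CA = 6.50 mmol/kg

[CO2*] = KH · pCO2 = 10^(−1.57) × 1110×10^-6 = 2.988×10^-5 mol/kg
α₀ = 1/(1 + K1/[H⁺] + K1K2/[H⁺]²) = 1/(1 + 10^+2.24 + 10^+1.34) = 0.005085
DIC = [CO2*]/α₀ = 2.988×10^-5 / 0.005085 = 5.875 mmol/kg
CA = (α₁ + 2α₂)·DIC = (0.8837 + 2×0.1112) × 5.875 = 6.50 mmol/kg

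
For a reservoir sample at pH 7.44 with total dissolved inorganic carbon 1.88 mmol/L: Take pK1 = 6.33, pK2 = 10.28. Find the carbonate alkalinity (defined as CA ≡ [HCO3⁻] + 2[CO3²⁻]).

CA = [HCO3⁻] + 2[CO3²⁻] = (α₁ + 2α₂)·DIC
At pH 7.44: [H⁺]/K1 = 10^-1.11 = 0.077625, K2/[H⁺] = 10^-2.84 = 0.0014454
α₁ = 1/(1 + 0.077625 + 0.0014454) = 1/1.0791 = 0.9267; α₂ = α₁·K2/[H⁺] = 0.001340
α₁ + 2α₂ = 0.9294
CA = 0.9294 × 1.88 = 1.75 mmol/L

CA = 1.75 mmol/L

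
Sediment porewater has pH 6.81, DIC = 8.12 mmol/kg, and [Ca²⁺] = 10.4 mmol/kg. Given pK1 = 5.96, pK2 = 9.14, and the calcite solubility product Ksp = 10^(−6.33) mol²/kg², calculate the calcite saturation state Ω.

α₂ = 1 / (1 + [H⁺]/K2 + [H⁺]²/(K1K2)) = 1 / (1 + 10^+2.33 + 10^+1.48)
   = 1 / (1 + 213.80 + 30.200) = 1/245.00 = 0.004082
[CO3²⁻] = α₂ × DIC = 0.004082 × 8.12 = 0.03314 mmol/kg
Ksp = 10^(−6.33) = 4.677×10^-7
Ω = [Ca²⁺][CO3²⁻]/Ksp = (10.4×10^-3)(3.314×10^-5) / 4.677×10^-7 = 0.737

Ω = 0.737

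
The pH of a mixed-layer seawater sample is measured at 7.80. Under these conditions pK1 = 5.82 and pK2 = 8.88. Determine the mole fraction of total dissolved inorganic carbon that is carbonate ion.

α₂ = 1 / (1 + [H⁺]/K2 + [H⁺]²/(K1K2)) = 1 / (1 + 10^+1.08 + 10^-0.90)
   = 1 / (1 + 12.023 + 0.12589) = 1/13.149 = 0.07605

α₂ = 0.0761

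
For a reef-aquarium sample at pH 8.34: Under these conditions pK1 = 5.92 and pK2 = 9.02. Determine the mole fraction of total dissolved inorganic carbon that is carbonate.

α₂ = 0.172

α₂ = 1 / (1 + [H⁺]/K2 + [H⁺]²/(K1K2)) = 1 / (1 + 10^+0.68 + 10^-1.74)
   = 1 / (1 + 4.7863 + 0.018197) = 1/5.8045 = 0.1723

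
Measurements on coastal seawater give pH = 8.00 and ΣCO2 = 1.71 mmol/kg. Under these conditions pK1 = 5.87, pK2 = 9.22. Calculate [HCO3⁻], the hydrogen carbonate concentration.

α₁ = 1 / (1 + [H⁺]/K1 + K2/[H⁺]) = 1 / (1 + 10^-2.13 + 10^-1.22)
   = 1 / (1 + 0.0074131 + 0.060256) = 1/1.0677 = 0.9366
[HCO3⁻] = α₁ × DIC = 0.9366 × 1.71 = 1.60 mmol/kg

[HCO3⁻] = 1.60 mmol/kg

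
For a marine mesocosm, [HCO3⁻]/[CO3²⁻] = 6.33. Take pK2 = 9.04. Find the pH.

pH = 8.24

From K2 = [H⁺][CO3²⁻]/[HCO3⁻]:  pH = pK2 − log₁₀([HCO3⁻]/[CO3²⁻])
log₁₀(6.33) = +0.801
pH = 9.04 − (+0.801) = 8.24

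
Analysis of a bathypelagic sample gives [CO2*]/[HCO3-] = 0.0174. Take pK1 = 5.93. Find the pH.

From K1 = [H⁺][HCO3-]/[CO2*]:  pH = pK1 − log₁₀([CO2*]/[HCO3-])
log₁₀(0.0174) = -1.759
pH = 5.93 − (-1.759) = 7.69

pH = 7.69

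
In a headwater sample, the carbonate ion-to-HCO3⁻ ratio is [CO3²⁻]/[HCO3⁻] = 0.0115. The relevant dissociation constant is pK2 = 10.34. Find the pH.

From K2 = [H⁺][CO3²⁻]/[HCO3⁻]:  pH = pK2 + log₁₀([CO3²⁻]/[HCO3⁻])
log₁₀(0.0115) = -1.939
pH = 10.34 + (-1.939) = 8.40

pH = 8.40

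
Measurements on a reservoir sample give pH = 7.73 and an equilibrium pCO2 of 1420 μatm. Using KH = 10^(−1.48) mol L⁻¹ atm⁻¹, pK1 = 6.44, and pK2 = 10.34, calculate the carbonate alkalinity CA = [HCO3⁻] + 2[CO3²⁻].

[CO2*] = KH · pCO2 = 10^(−1.48) × 1420×10^-6 = 4.702×10^-5 mol/L
α₀ = 1/(1 + K1/[H⁺] + K1K2/[H⁺]²) = 1/(1 + 10^+1.29 + 10^-1.32) = 0.04867
DIC = [CO2*]/α₀ = 4.702×10^-5 / 0.04867 = 0.9661 mmol/L
CA = (α₁ + 2α₂)·DIC = (0.9490 + 2×0.002330) × 0.9661 = 0.921 mmol/L

CA = 0.921 mmol/L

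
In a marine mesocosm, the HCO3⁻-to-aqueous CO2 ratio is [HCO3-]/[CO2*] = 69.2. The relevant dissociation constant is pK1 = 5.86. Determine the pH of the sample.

From K1 = [H⁺][HCO3-]/[CO2*]:  pH = pK1 + log₁₀([HCO3-]/[CO2*])
log₁₀(69.2) = +1.840
pH = 5.86 + (+1.840) = 7.70

pH = 7.70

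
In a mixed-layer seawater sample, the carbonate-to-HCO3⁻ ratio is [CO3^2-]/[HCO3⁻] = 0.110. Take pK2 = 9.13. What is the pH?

pH = 8.17

From K2 = [H⁺][CO3^2-]/[HCO3⁻]:  pH = pK2 + log₁₀([CO3^2-]/[HCO3⁻])
log₁₀(0.110) = -0.959
pH = 9.13 + (-0.959) = 8.17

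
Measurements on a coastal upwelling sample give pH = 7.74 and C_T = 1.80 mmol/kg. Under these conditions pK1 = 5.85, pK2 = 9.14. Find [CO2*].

α₀ = 1 / (1 + K1/[H⁺] + K1K2/[H⁺]²) = 1 / (1 + 10^+1.89 + 10^+0.49)
   = 1 / (1 + 77.625 + 3.0903) = 1/81.715 = 0.01224
[CO2*] = α₀ × DIC = 0.01224 × 1.80 = 0.0220 mmol/kg

[CO2*] = 0.0220 mmol/kg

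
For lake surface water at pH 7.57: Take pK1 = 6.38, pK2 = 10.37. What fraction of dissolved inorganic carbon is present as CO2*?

α₀ = 0.0606

α₀ = 1 / (1 + K1/[H⁺] + K1K2/[H⁺]²) = 1 / (1 + 10^+1.19 + 10^-1.61)
   = 1 / (1 + 15.488 + 0.024547) = 1/16.513 = 0.06056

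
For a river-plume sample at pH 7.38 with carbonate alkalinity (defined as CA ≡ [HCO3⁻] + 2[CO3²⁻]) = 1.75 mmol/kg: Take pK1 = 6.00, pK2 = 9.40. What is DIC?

DIC = 1.81 mmol/kg

CA = [HCO3⁻] + 2[CO3²⁻] = (α₁ + 2α₂)·DIC
At pH 7.38: [H⁺]/K1 = 10^-1.38 = 0.041687, K2/[H⁺] = 10^-2.02 = 0.0095499
α₁ = 1/(1 + 0.041687 + 0.0095499) = 1/1.0512 = 0.9513; α₂ = α₁·K2/[H⁺] = 0.009084
α₁ + 2α₂ = 0.9694
DIC = CA / (α₁ + 2α₂) = 1.75 / 0.9694 = 1.81 mmol/kg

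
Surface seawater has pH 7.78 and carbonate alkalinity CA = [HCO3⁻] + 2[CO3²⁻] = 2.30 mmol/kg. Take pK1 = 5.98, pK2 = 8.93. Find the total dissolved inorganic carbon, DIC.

CA = [HCO3⁻] + 2[CO3²⁻] = (α₁ + 2α₂)·DIC
At pH 7.78: [H⁺]/K1 = 10^-1.80 = 0.015849, K2/[H⁺] = 10^-1.15 = 0.070795
α₁ = 1/(1 + 0.015849 + 0.070795) = 1/1.0866 = 0.9203; α₂ = α₁·K2/[H⁺] = 0.06515
α₁ + 2α₂ = 1.0506
DIC = CA / (α₁ + 2α₂) = 2.30 / 1.0506 = 2.19 mmol/kg

DIC = 2.19 mmol/kg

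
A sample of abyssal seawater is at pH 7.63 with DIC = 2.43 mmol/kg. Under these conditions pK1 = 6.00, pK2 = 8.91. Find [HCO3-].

α₁ = 1 / (1 + [H⁺]/K1 + K2/[H⁺]) = 1 / (1 + 10^-1.63 + 10^-1.28)
   = 1 / (1 + 0.023442 + 0.052481) = 1/1.0759 = 0.9294
[HCO3⁻] = α₁ × DIC = 0.9294 × 2.43 = 2.26 mmol/kg

[HCO3⁻] = 2.26 mmol/kg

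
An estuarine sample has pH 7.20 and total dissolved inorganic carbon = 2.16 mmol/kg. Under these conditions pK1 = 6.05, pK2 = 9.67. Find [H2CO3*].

α₀ = 1 / (1 + K1/[H⁺] + K1K2/[H⁺]²) = 1 / (1 + 10^+1.15 + 10^-1.32)
   = 1 / (1 + 14.125 + 0.047863) = 1/15.173 = 0.06591
[CO2*] = α₀ × DIC = 0.06591 × 2.16 = 0.142 mmol/kg

[CO2*] = 0.142 mmol/kg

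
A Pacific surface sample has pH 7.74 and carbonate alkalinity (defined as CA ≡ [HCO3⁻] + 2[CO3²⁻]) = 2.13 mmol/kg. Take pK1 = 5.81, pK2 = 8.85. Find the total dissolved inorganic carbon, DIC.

CA = [HCO3⁻] + 2[CO3²⁻] = (α₁ + 2α₂)·DIC
At pH 7.74: [H⁺]/K1 = 10^-1.93 = 0.011749, K2/[H⁺] = 10^-1.11 = 0.077625
α₁ = 1/(1 + 0.011749 + 0.077625) = 1/1.0894 = 0.9180; α₂ = α₁·K2/[H⁺] = 0.07126
α₁ + 2α₂ = 1.0605
DIC = CA / (α₁ + 2α₂) = 2.13 / 1.0605 = 2.01 mmol/kg

DIC = 2.01 mmol/kg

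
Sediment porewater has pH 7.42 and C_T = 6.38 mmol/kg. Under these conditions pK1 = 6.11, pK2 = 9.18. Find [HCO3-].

α₁ = 1 / (1 + [H⁺]/K1 + K2/[H⁺]) = 1 / (1 + 10^-1.31 + 10^-1.76)
   = 1 / (1 + 0.048978 + 0.017378) = 1/1.0664 = 0.9378
[HCO3⁻] = α₁ × DIC = 0.9378 × 6.38 = 5.98 mmol/kg

[HCO3⁻] = 5.98 mmol/kg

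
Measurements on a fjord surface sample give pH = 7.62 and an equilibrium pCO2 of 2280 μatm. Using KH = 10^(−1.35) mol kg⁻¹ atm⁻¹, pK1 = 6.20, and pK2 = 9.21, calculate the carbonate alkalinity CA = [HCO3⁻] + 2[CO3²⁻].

CA = 2.82 mmol/kg

[CO2*] = KH · pCO2 = 10^(−1.35) × 2280×10^-6 = 1.018×10^-4 mol/kg
α₀ = 1/(1 + K1/[H⁺] + K1K2/[H⁺]²) = 1/(1 + 10^+1.42 + 10^-0.17) = 0.03574
DIC = [CO2*]/α₀ = 1.018×10^-4 / 0.03574 = 2.849 mmol/kg
CA = (α₁ + 2α₂)·DIC = (0.9401 + 2×0.02416) × 2.849 = 2.82 mmol/kg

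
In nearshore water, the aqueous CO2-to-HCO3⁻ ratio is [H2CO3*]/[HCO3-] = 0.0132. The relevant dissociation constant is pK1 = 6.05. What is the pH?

From K1 = [H⁺][HCO3-]/[H2CO3*]:  pH = pK1 − log₁₀([H2CO3*]/[HCO3-])
log₁₀(0.0132) = -1.879
pH = 6.05 − (-1.879) = 7.93

pH = 7.93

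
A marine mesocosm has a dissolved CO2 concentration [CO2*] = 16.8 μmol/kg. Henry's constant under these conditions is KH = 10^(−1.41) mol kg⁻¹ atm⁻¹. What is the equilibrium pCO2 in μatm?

pCO2 = 432 μatm

KH = 10^(−1.41) = 3.890×10^-2 mol kg⁻¹ atm⁻¹
pCO2 = [CO2*]/KH = 16.8×10^-6 / 3.890×10^-2 = 4.32×10^-4 atm = 432 μatm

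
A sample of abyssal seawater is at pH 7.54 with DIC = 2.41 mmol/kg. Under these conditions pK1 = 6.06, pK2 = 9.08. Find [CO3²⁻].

[CO3²⁻] = 0.0655 mmol/kg

α₂ = 1 / (1 + [H⁺]/K2 + [H⁺]²/(K1K2)) = 1 / (1 + 10^+1.54 + 10^+0.06)
   = 1 / (1 + 34.674 + 1.1482) = 1/36.822 = 0.02716
[CO3²⁻] = α₂ × DIC = 0.02716 × 2.41 = 0.0655 mmol/kg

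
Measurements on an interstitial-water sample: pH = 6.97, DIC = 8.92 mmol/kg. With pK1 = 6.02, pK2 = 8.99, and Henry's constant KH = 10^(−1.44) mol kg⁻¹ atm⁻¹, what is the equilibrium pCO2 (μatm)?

α₀ = 1 / (1 + K1/[H⁺] + K1K2/[H⁺]²) = 1 / (1 + 10^+0.95 + 10^-1.07)
   = 1 / (1 + 8.9125 + 0.085114) = 1/9.9976 = 0.1000
[CO2*] = α₀ × DIC = 0.1000 × 8.92 = 0.8922 mmol/kg
pCO2 = [CO2*]/KH = 8.922×10^-4 / 3.631×10^-2 = 2.46×10^4 μatm

pCO2 = 2.46×10^4 μatm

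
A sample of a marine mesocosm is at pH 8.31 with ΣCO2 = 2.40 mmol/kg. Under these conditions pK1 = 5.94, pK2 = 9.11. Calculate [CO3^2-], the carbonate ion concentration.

α₂ = 1 / (1 + [H⁺]/K2 + [H⁺]²/(K1K2)) = 1 / (1 + 10^+0.80 + 10^-1.57)
   = 1 / (1 + 6.3096 + 0.026915) = 1/7.3365 = 0.1363
[CO3²⁻] = α₂ × DIC = 0.1363 × 2.40 = 0.327 mmol/kg

[CO3²⁻] = 0.327 mmol/kg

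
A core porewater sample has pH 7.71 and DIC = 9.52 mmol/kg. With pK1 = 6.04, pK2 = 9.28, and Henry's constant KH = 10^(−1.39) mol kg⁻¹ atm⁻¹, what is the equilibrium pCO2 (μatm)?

pCO2 = 4770 μatm

α₀ = 1 / (1 + K1/[H⁺] + K1K2/[H⁺]²) = 1 / (1 + 10^+1.67 + 10^+0.10)
   = 1 / (1 + 46.774 + 1.2589) = 1/49.032 = 0.02039
[CO2*] = α₀ × DIC = 0.02039 × 9.52 = 0.1942 mmol/kg
pCO2 = [CO2*]/KH = 1.942×10^-4 / 4.074×10^-2 = 4770 μatm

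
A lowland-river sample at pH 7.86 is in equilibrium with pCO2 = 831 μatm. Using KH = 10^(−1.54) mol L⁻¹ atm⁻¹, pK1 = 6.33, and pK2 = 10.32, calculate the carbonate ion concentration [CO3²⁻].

[CO3²⁻] = 2.82 μmol/L

[CO2*] = KH · pCO2 = 10^(−1.54) × 831×10^-6 = 2.397×10^-5 mol/L
α₀ = 1/(1 + K1/[H⁺] + K1K2/[H⁺]²) = 1/(1 + 10^+1.53 + 10^-0.93) = 0.02857
DIC = [CO2*]/α₀ = 2.397×10^-5 / 0.02857 = 0.8389 mmol/L
[CO3²⁻] = α₂·DIC; α₂ = 0.003357, so [CO3²⁻] = 0.003357 × 0.8389 = 0.00282 mmol/L = 2.82 μmol/L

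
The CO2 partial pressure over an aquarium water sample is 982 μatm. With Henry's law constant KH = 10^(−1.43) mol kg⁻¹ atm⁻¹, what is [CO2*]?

[CO2*] = 36.5 μmol/kg

KH = 10^(−1.43) = 3.715×10^-2 mol kg⁻¹ atm⁻¹
[CO2*] = KH · pCO2 = 3.715×10^-2 × 982×10^-6 atm = 3.65×10^-5 mol/kg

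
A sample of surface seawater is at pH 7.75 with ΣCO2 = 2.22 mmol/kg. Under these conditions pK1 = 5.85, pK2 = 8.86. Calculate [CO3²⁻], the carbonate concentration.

α₂ = 1 / (1 + [H⁺]/K2 + [H⁺]²/(K1K2)) = 1 / (1 + 10^+1.11 + 10^-0.79)
   = 1 / (1 + 12.882 + 0.16218) = 1/14.045 = 0.07120
[CO3²⁻] = α₂ × DIC = 0.07120 × 2.22 = 0.158 mmol/kg

[CO3²⁻] = 0.158 mmol/kg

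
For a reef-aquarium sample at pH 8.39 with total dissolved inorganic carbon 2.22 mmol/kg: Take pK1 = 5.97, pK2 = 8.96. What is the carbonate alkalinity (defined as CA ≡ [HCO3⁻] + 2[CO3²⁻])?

CA = 2.68 mmol/kg

CA = [HCO3⁻] + 2[CO3²⁻] = (α₁ + 2α₂)·DIC
At pH 8.39: [H⁺]/K1 = 10^-2.42 = 0.0038019, K2/[H⁺] = 10^-0.57 = 0.26915
α₁ = 1/(1 + 0.0038019 + 0.26915) = 1/1.2730 = 0.7856; α₂ = α₁·K2/[H⁺] = 0.2114
α₁ + 2α₂ = 1.2085
CA = 1.2085 × 2.22 = 2.68 mmol/kg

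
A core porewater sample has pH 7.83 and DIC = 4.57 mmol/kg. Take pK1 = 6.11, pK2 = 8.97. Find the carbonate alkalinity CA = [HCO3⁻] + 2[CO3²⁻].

CA = [HCO3⁻] + 2[CO3²⁻] = (α₁ + 2α₂)·DIC
At pH 7.83: [H⁺]/K1 = 10^-1.72 = 0.019055, K2/[H⁺] = 10^-1.14 = 0.072444
α₁ = 1/(1 + 0.019055 + 0.072444) = 1/1.0915 = 0.9162; α₂ = α₁·K2/[H⁺] = 0.06637
α₁ + 2α₂ = 1.0489
CA = 1.0489 × 4.57 = 4.79 mmol/kg

CA = 4.79 mmol/kg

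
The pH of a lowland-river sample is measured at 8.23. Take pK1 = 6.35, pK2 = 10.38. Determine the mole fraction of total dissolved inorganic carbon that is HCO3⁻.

α₁ = 0.980

α₁ = 1 / (1 + [H⁺]/K1 + K2/[H⁺]) = 1 / (1 + 10^-1.88 + 10^-2.15)
   = 1 / (1 + 0.013183 + 0.0070795) = 1/1.0203 = 0.9801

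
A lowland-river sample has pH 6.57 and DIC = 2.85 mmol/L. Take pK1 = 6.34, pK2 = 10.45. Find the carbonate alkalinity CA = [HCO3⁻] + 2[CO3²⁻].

CA = [HCO3⁻] + 2[CO3²⁻] = (α₁ + 2α₂)·DIC
At pH 6.57: [H⁺]/K1 = 10^-0.23 = 0.58884, K2/[H⁺] = 10^-3.88 = 0.00013183
α₁ = 1/(1 + 0.58884 + 0.00013183) = 1/1.5890 = 0.6293; α₂ = α₁·K2/[H⁺] = 8.296×10^-5
α₁ + 2α₂ = 0.6295
CA = 0.6295 × 2.85 = 1.79 mmol/L

CA = 1.79 mmol/L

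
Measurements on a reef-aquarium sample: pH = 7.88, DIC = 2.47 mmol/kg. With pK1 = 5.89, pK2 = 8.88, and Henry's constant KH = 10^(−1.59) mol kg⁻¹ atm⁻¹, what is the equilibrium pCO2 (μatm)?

pCO2 = 886 μatm

α₀ = 1 / (1 + K1/[H⁺] + K1K2/[H⁺]²) = 1 / (1 + 10^+1.99 + 10^+0.99)
   = 1 / (1 + 97.724 + 9.7724) = 1/108.50 = 0.009217
[CO2*] = α₀ × DIC = 0.009217 × 2.47 = 0.02277 mmol/kg
pCO2 = [CO2*]/KH = 2.277×10^-5 / 2.570×10^-2 = 886 μatm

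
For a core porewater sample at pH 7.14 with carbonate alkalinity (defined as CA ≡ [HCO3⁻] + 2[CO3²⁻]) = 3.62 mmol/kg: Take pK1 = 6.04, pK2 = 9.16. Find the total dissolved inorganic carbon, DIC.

DIC = 3.87 mmol/kg

CA = [HCO3⁻] + 2[CO3²⁻] = (α₁ + 2α₂)·DIC
At pH 7.14: [H⁺]/K1 = 10^-1.10 = 0.079433, K2/[H⁺] = 10^-2.02 = 0.0095499
α₁ = 1/(1 + 0.079433 + 0.0095499) = 1/1.0890 = 0.9183; α₂ = α₁·K2/[H⁺] = 0.008770
α₁ + 2α₂ = 0.9358
DIC = CA / (α₁ + 2α₂) = 3.62 / 0.9358 = 3.87 mmol/kg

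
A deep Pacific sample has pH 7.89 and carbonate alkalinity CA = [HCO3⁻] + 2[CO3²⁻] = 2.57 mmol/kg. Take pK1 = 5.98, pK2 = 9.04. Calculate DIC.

CA = [HCO3⁻] + 2[CO3²⁻] = (α₁ + 2α₂)·DIC
At pH 7.89: [H⁺]/K1 = 10^-1.91 = 0.012303, K2/[H⁺] = 10^-1.15 = 0.070795
α₁ = 1/(1 + 0.012303 + 0.070795) = 1/1.0831 = 0.9233; α₂ = α₁·K2/[H⁺] = 0.06536
α₁ + 2α₂ = 1.0540
DIC = CA / (α₁ + 2α₂) = 2.57 / 1.0540 = 2.44 mmol/kg

DIC = 2.44 mmol/kg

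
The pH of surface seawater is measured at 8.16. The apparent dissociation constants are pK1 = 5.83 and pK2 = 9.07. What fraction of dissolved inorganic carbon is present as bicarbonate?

α₁ = 1 / (1 + [H⁺]/K1 + K2/[H⁺]) = 1 / (1 + 10^-2.33 + 10^-0.91)
   = 1 / (1 + 0.0046774 + 0.12303) = 1/1.1277 = 0.8868

α₁ = 0.887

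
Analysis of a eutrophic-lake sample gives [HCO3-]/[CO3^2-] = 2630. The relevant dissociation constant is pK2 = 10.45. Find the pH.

pH = 7.03

From K2 = [H⁺][CO3^2-]/[HCO3-]:  pH = pK2 − log₁₀([HCO3-]/[CO3^2-])
log₁₀(2630) = +3.420
pH = 10.45 − (+3.420) = 7.03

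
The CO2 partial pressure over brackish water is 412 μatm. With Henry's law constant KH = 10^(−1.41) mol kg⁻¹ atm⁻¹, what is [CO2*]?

[CO2*] = 16.0 μmol/kg

KH = 10^(−1.41) = 3.890×10^-2 mol kg⁻¹ atm⁻¹
[CO2*] = KH · pCO2 = 3.890×10^-2 × 412×10^-6 atm = 1.60×10^-5 mol/kg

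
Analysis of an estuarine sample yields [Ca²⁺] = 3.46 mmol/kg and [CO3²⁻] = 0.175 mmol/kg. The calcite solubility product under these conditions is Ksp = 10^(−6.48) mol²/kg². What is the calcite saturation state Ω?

Ksp = 10^(−6.48) = 3.311×10^-7
Ω = [Ca²⁺][CO3²⁻]/Ksp = (3.46×10^-3)(0.175×10^-3) / 3.311×10^-7 = 1.83

Ω = 1.83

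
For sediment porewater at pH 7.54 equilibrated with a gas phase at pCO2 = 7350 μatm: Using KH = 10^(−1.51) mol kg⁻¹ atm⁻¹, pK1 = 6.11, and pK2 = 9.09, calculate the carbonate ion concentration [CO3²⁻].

[CO3²⁻] = 0.172 mmol/kg

[CO2*] = KH · pCO2 = 10^(−1.51) × 7350×10^-6 = 2.271×10^-4 mol/kg
α₀ = 1/(1 + K1/[H⁺] + K1K2/[H⁺]²) = 1/(1 + 10^+1.43 + 10^-0.12) = 0.03487
DIC = [CO2*]/α₀ = 2.271×10^-4 / 0.03487 = 6.513 mmol/kg
[CO3²⁻] = α₂·DIC; α₂ = 0.02646, so [CO3²⁻] = 0.02646 × 6.513 = 0.172 mmol/kg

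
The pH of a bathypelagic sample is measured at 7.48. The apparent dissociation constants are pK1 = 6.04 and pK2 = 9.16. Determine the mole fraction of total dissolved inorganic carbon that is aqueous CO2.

α₀ = 0.0343

α₀ = 1 / (1 + K1/[H⁺] + K1K2/[H⁺]²) = 1 / (1 + 10^+1.44 + 10^-0.24)
   = 1 / (1 + 27.542 + 0.57544) = 1/29.118 = 0.03434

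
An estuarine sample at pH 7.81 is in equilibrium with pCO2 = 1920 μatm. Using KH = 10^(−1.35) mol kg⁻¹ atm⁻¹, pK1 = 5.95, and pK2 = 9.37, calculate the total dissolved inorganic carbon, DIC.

[CO2*] = KH · pCO2 = 10^(−1.35) × 1920×10^-6 = 8.576×10^-5 mol/kg
α₀ = 1/(1 + K1/[H⁺] + K1K2/[H⁺]²) = 1/(1 + 10^+1.86 + 10^+0.30) = 0.01326
DIC = [CO2*]/α₀ = 8.576×10^-5 / 0.01326 = 6.47 mmol/kg

DIC = 6.47 mmol/kg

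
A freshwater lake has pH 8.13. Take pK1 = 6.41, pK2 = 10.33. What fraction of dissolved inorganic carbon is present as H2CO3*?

α₀ = 1 / (1 + K1/[H⁺] + K1K2/[H⁺]²) = 1 / (1 + 10^+1.72 + 10^-0.48)
   = 1 / (1 + 52.481 + 0.33113) = 1/53.812 = 0.01858

α₀ = 0.0186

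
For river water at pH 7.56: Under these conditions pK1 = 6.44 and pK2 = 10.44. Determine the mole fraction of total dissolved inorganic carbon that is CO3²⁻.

α₂ = 0.00122

α₂ = 1 / (1 + [H⁺]/K2 + [H⁺]²/(K1K2)) = 1 / (1 + 10^+2.88 + 10^+1.76)
   = 1 / (1 + 758.58 + 57.544) = 1/817.12 = 0.001224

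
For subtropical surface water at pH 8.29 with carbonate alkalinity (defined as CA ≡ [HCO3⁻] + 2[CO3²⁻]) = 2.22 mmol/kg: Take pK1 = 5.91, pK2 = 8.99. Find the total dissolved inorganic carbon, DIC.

CA = [HCO3⁻] + 2[CO3²⁻] = (α₁ + 2α₂)·DIC
At pH 8.29: [H⁺]/K1 = 10^-2.38 = 0.0041687, K2/[H⁺] = 10^-0.70 = 0.19953
α₁ = 1/(1 + 0.0041687 + 0.19953) = 1/1.2037 = 0.8308; α₂ = α₁·K2/[H⁺] = 0.1658
α₁ + 2α₂ = 1.1623
DIC = CA / (α₁ + 2α₂) = 2.22 / 1.1623 = 1.91 mmol/kg

DIC = 1.91 mmol/kg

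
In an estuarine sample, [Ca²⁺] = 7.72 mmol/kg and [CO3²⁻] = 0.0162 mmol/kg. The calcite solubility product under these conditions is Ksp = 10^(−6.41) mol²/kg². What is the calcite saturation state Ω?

Ω = 0.321

Ksp = 10^(−6.41) = 3.890×10^-7
Ω = [Ca²⁺][CO3²⁻]/Ksp = (7.72×10^-3)(0.0162×10^-3) / 3.890×10^-7 = 0.321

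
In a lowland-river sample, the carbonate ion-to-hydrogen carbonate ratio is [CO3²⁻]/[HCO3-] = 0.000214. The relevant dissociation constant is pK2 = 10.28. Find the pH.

pH = 6.61

From K2 = [H⁺][CO3²⁻]/[HCO3-]:  pH = pK2 + log₁₀([CO3²⁻]/[HCO3-])
log₁₀(0.000214) = -3.670
pH = 10.28 + (-3.670) = 6.61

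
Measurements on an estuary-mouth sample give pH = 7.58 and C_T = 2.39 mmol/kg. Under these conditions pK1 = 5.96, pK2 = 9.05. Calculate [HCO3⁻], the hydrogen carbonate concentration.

α₁ = 1 / (1 + [H⁺]/K1 + K2/[H⁺]) = 1 / (1 + 10^-1.62 + 10^-1.47)
   = 1 / (1 + 0.023988 + 0.033884) = 1/1.0579 = 0.9453
[HCO3⁻] = α₁ × DIC = 0.9453 × 2.39 = 2.26 mmol/kg

[HCO3⁻] = 2.26 mmol/kg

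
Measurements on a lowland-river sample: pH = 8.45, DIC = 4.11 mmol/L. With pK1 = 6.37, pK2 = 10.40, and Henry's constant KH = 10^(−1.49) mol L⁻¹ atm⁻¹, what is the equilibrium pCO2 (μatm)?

α₀ = 1 / (1 + K1/[H⁺] + K1K2/[H⁺]²) = 1 / (1 + 10^+2.08 + 10^+0.13)
   = 1 / (1 + 120.23 + 1.3490) = 1/122.58 = 0.008158
[CO2*] = α₀ × DIC = 0.008158 × 4.11 = 0.03353 mmol/L
pCO2 = [CO2*]/KH = 3.353×10^-5 / 3.236×10^-2 = 1040 μatm

pCO2 = 1040 μatm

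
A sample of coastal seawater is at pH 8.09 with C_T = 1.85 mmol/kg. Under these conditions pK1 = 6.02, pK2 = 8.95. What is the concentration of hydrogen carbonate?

[HCO3⁻] = 1.61 mmol/kg

α₁ = 1 / (1 + [H⁺]/K1 + K2/[H⁺]) = 1 / (1 + 10^-2.07 + 10^-0.86)
   = 1 / (1 + 0.0085114 + 0.13804) = 1/1.1465 = 0.8722
[HCO3⁻] = α₁ × DIC = 0.8722 × 1.85 = 1.61 mmol/kg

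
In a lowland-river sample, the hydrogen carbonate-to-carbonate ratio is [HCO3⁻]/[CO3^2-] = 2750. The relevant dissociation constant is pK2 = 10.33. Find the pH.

From K2 = [H⁺][CO3^2-]/[HCO3⁻]:  pH = pK2 − log₁₀([HCO3⁻]/[CO3^2-])
log₁₀(2750) = +3.439
pH = 10.33 − (+3.439) = 6.89

pH = 6.89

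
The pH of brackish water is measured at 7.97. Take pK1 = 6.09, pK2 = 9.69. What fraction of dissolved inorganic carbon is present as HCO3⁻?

α₁ = 0.969

α₁ = 1 / (1 + [H⁺]/K1 + K2/[H⁺]) = 1 / (1 + 10^-1.88 + 10^-1.72)
   = 1 / (1 + 0.013183 + 0.019055) = 1/1.0322 = 0.9688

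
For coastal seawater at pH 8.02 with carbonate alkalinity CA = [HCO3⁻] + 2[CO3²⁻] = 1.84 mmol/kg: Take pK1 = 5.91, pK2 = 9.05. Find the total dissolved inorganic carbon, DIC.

DIC = 1.71 mmol/kg

CA = [HCO3⁻] + 2[CO3²⁻] = (α₁ + 2α₂)·DIC
At pH 8.02: [H⁺]/K1 = 10^-2.11 = 0.0077625, K2/[H⁺] = 10^-1.03 = 0.093325
α₁ = 1/(1 + 0.0077625 + 0.093325) = 1/1.1011 = 0.9082; α₂ = α₁·K2/[H⁺] = 0.08476
α₁ + 2α₂ = 1.0777
DIC = CA / (α₁ + 2α₂) = 1.84 / 1.0777 = 1.71 mmol/kg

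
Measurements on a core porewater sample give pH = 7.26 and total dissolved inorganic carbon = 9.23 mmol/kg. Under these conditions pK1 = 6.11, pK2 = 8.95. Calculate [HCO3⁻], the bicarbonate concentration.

α₁ = 1 / (1 + [H⁺]/K1 + K2/[H⁺]) = 1 / (1 + 10^-1.15 + 10^-1.69)
   = 1 / (1 + 0.070795 + 0.020417) = 1/1.0912 = 0.9164
[HCO3⁻] = α₁ × DIC = 0.9164 × 9.23 = 8.46 mmol/kg

[HCO3⁻] = 8.46 mmol/kg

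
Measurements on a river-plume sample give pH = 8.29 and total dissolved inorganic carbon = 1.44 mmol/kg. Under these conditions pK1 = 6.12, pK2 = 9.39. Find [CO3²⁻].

[CO3²⁻] = 0.105 mmol/kg

α₂ = 1 / (1 + [H⁺]/K2 + [H⁺]²/(K1K2)) = 1 / (1 + 10^+1.10 + 10^-1.07)
   = 1 / (1 + 12.589 + 0.085114) = 1/13.674 = 0.07313
[CO3²⁻] = α₂ × DIC = 0.07313 × 1.44 = 0.105 mmol/kg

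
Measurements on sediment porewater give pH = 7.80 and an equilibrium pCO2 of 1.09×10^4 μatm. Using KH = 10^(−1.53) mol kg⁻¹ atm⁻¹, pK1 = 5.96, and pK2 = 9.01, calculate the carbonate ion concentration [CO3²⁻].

[CO3²⁻] = 1.37 mmol/kg

[CO2*] = KH · pCO2 = 10^(−1.53) × 1.09×10^4×10^-6 = 3.217×10^-4 mol/kg
α₀ = 1/(1 + K1/[H⁺] + K1K2/[H⁺]²) = 1/(1 + 10^+1.84 + 10^+0.63) = 0.01343
DIC = [CO2*]/α₀ = 3.217×10^-4 / 0.01343 = 23.95 mmol/kg
[CO3²⁻] = α₂·DIC; α₂ = 0.05730, so [CO3²⁻] = 0.05730 × 23.95 = 1.37 mmol/kg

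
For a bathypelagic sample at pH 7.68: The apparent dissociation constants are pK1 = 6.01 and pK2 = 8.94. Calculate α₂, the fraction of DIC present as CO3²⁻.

α₂ = 0.0511

α₂ = 1 / (1 + [H⁺]/K2 + [H⁺]²/(K1K2)) = 1 / (1 + 10^+1.26 + 10^-0.41)
   = 1 / (1 + 18.197 + 0.38905) = 1/19.586 = 0.05106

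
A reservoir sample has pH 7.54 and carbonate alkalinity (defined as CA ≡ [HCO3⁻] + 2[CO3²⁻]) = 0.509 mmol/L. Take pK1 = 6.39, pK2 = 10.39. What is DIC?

CA = [HCO3⁻] + 2[CO3²⁻] = (α₁ + 2α₂)·DIC
At pH 7.54: [H⁺]/K1 = 10^-1.15 = 0.070795, K2/[H⁺] = 10^-2.85 = 0.0014125
α₁ = 1/(1 + 0.070795 + 0.0014125) = 1/1.0722 = 0.9327; α₂ = α₁·K2/[H⁺] = 0.001317
α₁ + 2α₂ = 0.9353
DIC = CA / (α₁ + 2α₂) = 0.509 / 0.9353 = 0.544 mmol/L

DIC = 0.544 mmol/L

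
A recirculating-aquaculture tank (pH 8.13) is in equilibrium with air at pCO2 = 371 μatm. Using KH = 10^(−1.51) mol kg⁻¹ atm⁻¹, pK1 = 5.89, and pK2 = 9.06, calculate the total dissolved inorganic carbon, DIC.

[CO2*] = KH · pCO2 = 10^(−1.51) × 371×10^-6 = 1.146×10^-5 mol/kg
α₀ = 1/(1 + K1/[H⁺] + K1K2/[H⁺]²) = 1/(1 + 10^+2.24 + 10^+1.31) = 0.005123
DIC = [CO2*]/α₀ = 1.146×10^-5 / 0.005123 = 2.24 mmol/kg

DIC = 2.24 mmol/kg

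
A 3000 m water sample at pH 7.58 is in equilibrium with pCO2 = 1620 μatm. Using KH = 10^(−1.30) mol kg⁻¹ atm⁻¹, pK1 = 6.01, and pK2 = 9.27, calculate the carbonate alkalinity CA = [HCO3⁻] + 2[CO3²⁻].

CA = 3.14 mmol/kg

[CO2*] = KH · pCO2 = 10^(−1.30) × 1620×10^-6 = 8.119×10^-5 mol/kg
α₀ = 1/(1 + K1/[H⁺] + K1K2/[H⁺]²) = 1/(1 + 10^+1.57 + 10^-0.12) = 0.02570
DIC = [CO2*]/α₀ = 8.119×10^-5 / 0.02570 = 3.159 mmol/kg
CA = (α₁ + 2α₂)·DIC = (0.9548 + 2×0.01949) × 3.159 = 3.14 mmol/kg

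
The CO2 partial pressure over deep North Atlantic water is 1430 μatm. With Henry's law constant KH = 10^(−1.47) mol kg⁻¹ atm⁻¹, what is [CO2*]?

[CO2*] = 48.5 μmol/kg

KH = 10^(−1.47) = 3.388×10^-2 mol kg⁻¹ atm⁻¹
[CO2*] = KH · pCO2 = 3.388×10^-2 × 1430×10^-6 atm = 4.85×10^-5 mol/kg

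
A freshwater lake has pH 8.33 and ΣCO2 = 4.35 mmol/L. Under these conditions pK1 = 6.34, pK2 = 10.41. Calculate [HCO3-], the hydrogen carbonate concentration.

α₁ = 1 / (1 + [H⁺]/K1 + K2/[H⁺]) = 1 / (1 + 10^-1.99 + 10^-2.08)
   = 1 / (1 + 0.010233 + 0.0083176) = 1/1.0186 = 0.9818
[HCO3⁻] = α₁ × DIC = 0.9818 × 4.35 = 4.27 mmol/L

[HCO3⁻] = 4.27 mmol/L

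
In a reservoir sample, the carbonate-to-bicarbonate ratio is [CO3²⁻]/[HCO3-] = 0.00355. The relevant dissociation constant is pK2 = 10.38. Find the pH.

From K2 = [H⁺][CO3²⁻]/[HCO3-]:  pH = pK2 + log₁₀([CO3²⁻]/[HCO3-])
log₁₀(0.00355) = -2.450
pH = 10.38 + (-2.450) = 7.93

pH = 7.93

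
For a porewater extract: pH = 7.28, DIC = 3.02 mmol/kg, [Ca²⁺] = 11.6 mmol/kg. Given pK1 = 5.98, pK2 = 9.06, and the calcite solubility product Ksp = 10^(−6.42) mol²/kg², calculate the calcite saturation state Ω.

α₂ = 1 / (1 + [H⁺]/K2 + [H⁺]²/(K1K2)) = 1 / (1 + 10^+1.78 + 10^+0.48)
   = 1 / (1 + 60.256 + 3.0200) = 1/64.276 = 0.01556
[CO3²⁻] = α₂ × DIC = 0.01556 × 3.02 = 0.04698 mmol/kg
Ksp = 10^(−6.42) = 3.802×10^-7
Ω = [Ca²⁺][CO3²⁻]/Ksp = (11.6×10^-3)(4.698×10^-5) / 3.802×10^-7 = 1.43

Ω = 1.43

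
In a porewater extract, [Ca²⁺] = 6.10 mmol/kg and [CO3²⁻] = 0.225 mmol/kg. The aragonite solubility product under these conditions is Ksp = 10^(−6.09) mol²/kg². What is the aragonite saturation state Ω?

Ω = 1.69

Ksp = 10^(−6.09) = 8.128×10^-7
Ω = [Ca²⁺][CO3²⁻]/Ksp = (6.10×10^-3)(0.225×10^-3) / 8.128×10^-7 = 1.69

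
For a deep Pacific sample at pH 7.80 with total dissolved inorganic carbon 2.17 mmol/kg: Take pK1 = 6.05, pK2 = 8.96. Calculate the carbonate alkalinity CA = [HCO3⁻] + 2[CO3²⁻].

CA = [HCO3⁻] + 2[CO3²⁻] = (α₁ + 2α₂)·DIC
At pH 7.80: [H⁺]/K1 = 10^-1.75 = 0.017783, K2/[H⁺] = 10^-1.16 = 0.069183
α₁ = 1/(1 + 0.017783 + 0.069183) = 1/1.0870 = 0.9200; α₂ = α₁·K2/[H⁺] = 0.06365
α₁ + 2α₂ = 1.0473
CA = 1.0473 × 2.17 = 2.27 mmol/kg

CA = 2.27 mmol/kg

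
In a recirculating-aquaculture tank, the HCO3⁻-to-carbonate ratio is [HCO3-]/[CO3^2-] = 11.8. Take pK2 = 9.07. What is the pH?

From K2 = [H⁺][CO3^2-]/[HCO3-]:  pH = pK2 − log₁₀([HCO3-]/[CO3^2-])
log₁₀(11.8) = +1.072
pH = 9.07 − (+1.072) = 8.00

pH = 8.00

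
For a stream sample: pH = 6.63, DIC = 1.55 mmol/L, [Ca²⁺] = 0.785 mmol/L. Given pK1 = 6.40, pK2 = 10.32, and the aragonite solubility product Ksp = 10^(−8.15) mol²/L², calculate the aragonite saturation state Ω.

Ω = 0.0221

α₂ = 1 / (1 + [H⁺]/K2 + [H⁺]²/(K1K2)) = 1 / (1 + 10^+3.69 + 10^+3.46)
   = 1 / (1 + 4897.8 + 2884.0) = 1/7782.8 = 0.0001285
[CO3²⁻] = α₂ × DIC = 0.0001285 × 1.55 = 0.0001992 mmol/L = 0.1992 μmol/L
Ksp = 10^(−8.15) = 7.079×10^-9
Ω = [Ca²⁺][CO3²⁻]/Ksp = (0.785×10^-3)(1.992×10^-7) / 7.079×10^-9 = 0.0221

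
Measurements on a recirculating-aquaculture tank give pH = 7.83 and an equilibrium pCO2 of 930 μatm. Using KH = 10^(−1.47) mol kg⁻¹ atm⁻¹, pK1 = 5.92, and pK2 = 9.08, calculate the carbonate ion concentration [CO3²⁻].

[CO2*] = KH · pCO2 = 10^(−1.47) × 930×10^-6 = 3.151×10^-5 mol/kg
α₀ = 1/(1 + K1/[H⁺] + K1K2/[H⁺]²) = 1/(1 + 10^+1.91 + 10^+0.66) = 0.01151
DIC = [CO2*]/α₀ = 3.151×10^-5 / 0.01151 = 2.737 mmol/kg
[CO3²⁻] = α₂·DIC; α₂ = 0.05263, so [CO3²⁻] = 0.05263 × 2.737 = 0.144 mmol/kg

[CO3²⁻] = 0.144 mmol/kg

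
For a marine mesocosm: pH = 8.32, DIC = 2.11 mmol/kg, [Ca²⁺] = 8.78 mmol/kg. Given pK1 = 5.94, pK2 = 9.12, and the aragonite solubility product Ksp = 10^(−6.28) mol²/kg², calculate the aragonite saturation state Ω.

Ω = 4.81

α₂ = 1 / (1 + [H⁺]/K2 + [H⁺]²/(K1K2)) = 1 / (1 + 10^+0.80 + 10^-1.58)
   = 1 / (1 + 6.3096 + 0.026303) = 1/7.3359 = 0.1363
[CO3²⁻] = α₂ × DIC = 0.1363 × 2.11 = 0.2876 mmol/kg
Ksp = 10^(−6.28) = 5.248×10^-7
Ω = [Ca²⁺][CO3²⁻]/Ksp = (8.78×10^-3)(2.876×10^-4) / 5.248×10^-7 = 4.81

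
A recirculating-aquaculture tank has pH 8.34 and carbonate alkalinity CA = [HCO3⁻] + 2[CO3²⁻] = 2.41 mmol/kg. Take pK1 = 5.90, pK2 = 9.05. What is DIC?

CA = [HCO3⁻] + 2[CO3²⁻] = (α₁ + 2α₂)·DIC
At pH 8.34: [H⁺]/K1 = 10^-2.44 = 0.0036308, K2/[H⁺] = 10^-0.71 = 0.19498
α₁ = 1/(1 + 0.0036308 + 0.19498) = 1/1.1986 = 0.8343; α₂ = α₁·K2/[H⁺] = 0.1627
α₁ + 2α₂ = 1.1596
DIC = CA / (α₁ + 2α₂) = 2.41 / 1.1596 = 2.08 mmol/kg

DIC = 2.08 mmol/kg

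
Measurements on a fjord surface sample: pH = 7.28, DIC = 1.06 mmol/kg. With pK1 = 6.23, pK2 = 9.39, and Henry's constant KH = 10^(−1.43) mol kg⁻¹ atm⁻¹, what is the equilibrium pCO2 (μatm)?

α₀ = 1 / (1 + K1/[H⁺] + K1K2/[H⁺]²) = 1 / (1 + 10^+1.05 + 10^-1.06)
   = 1 / (1 + 11.220 + 0.087096) = 1/12.307 = 0.08125
[CO2*] = α₀ × DIC = 0.08125 × 1.06 = 0.08613 mmol/kg
pCO2 = [CO2*]/KH = 8.613×10^-5 / 3.715×10^-2 = 2320 μatm

pCO2 = 2320 μatm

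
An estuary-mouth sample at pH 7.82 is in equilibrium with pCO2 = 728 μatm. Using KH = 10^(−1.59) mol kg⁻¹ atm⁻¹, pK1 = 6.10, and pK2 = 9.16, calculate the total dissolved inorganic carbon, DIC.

DIC = 1.05 mmol/kg

[CO2*] = KH · pCO2 = 10^(−1.59) × 728×10^-6 = 1.871×10^-5 mol/kg
α₀ = 1/(1 + K1/[H⁺] + K1K2/[H⁺]²) = 1/(1 + 10^+1.72 + 10^+0.38) = 0.01790
DIC = [CO2*]/α₀ = 1.871×10^-5 / 0.01790 = 1.05 mmol/kg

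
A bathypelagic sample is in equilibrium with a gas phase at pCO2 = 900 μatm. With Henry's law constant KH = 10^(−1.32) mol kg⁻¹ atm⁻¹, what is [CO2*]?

KH = 10^(−1.32) = 4.786×10^-2 mol kg⁻¹ atm⁻¹
[CO2*] = KH · pCO2 = 4.786×10^-2 × 900×10^-6 atm = 4.31×10^-5 mol/kg

[CO2*] = 43.1 μmol/kg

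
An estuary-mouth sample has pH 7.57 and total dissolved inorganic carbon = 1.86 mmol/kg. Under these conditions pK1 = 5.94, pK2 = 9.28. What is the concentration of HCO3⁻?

[HCO3⁻] = 1.78 mmol/kg

α₁ = 1 / (1 + [H⁺]/K1 + K2/[H⁺]) = 1 / (1 + 10^-1.63 + 10^-1.71)
   = 1 / (1 + 0.023442 + 0.019498) = 1/1.0429 = 0.9588
[HCO3⁻] = α₁ × DIC = 0.9588 × 1.86 = 1.78 mmol/kg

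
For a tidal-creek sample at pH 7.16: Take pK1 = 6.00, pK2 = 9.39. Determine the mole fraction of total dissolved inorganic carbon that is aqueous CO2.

α₀ = 0.0644

α₀ = 1 / (1 + K1/[H⁺] + K1K2/[H⁺]²) = 1 / (1 + 10^+1.16 + 10^-1.07)
   = 1 / (1 + 14.454 + 0.085114) = 1/15.540 = 0.06435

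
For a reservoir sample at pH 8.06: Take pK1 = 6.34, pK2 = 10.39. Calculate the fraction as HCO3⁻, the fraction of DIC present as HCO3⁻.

α₁ = 0.977

α₁ = 1 / (1 + [H⁺]/K1 + K2/[H⁺]) = 1 / (1 + 10^-1.72 + 10^-2.33)
   = 1 / (1 + 0.019055 + 0.0046774) = 1/1.0237 = 0.9768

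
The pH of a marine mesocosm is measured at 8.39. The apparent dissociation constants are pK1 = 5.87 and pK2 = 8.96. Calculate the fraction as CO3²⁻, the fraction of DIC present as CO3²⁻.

α₂ = 0.212

α₂ = 1 / (1 + [H⁺]/K2 + [H⁺]²/(K1K2)) = 1 / (1 + 10^+0.57 + 10^-1.95)
   = 1 / (1 + 3.7154 + 0.011220) = 1/4.7266 = 0.2116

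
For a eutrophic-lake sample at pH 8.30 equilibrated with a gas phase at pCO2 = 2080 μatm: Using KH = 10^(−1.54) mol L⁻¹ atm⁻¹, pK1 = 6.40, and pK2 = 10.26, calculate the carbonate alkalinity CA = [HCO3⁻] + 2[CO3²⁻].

[CO2*] = KH · pCO2 = 10^(−1.54) × 2080×10^-6 = 5.999×10^-5 mol/L
α₀ = 1/(1 + K1/[H⁺] + K1K2/[H⁺]²) = 1/(1 + 10^+1.90 + 10^-0.06) = 0.01230
DIC = [CO2*]/α₀ = 5.999×10^-5 / 0.01230 = 4.877 mmol/L
CA = (α₁ + 2α₂)·DIC = (0.9770 + 2×0.01071) × 4.877 = 4.87 mmol/L

CA = 4.87 mmol/L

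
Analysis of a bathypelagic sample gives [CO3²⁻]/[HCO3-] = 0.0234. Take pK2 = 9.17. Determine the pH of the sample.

From K2 = [H⁺][CO3²⁻]/[HCO3-]:  pH = pK2 + log₁₀([CO3²⁻]/[HCO3-])
log₁₀(0.0234) = -1.631
pH = 9.17 + (-1.631) = 7.54

pH = 7.54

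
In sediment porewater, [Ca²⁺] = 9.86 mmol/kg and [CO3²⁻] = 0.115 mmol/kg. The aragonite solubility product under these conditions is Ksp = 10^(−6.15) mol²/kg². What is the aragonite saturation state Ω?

Ω = 1.60

Ksp = 10^(−6.15) = 7.079×10^-7
Ω = [Ca²⁺][CO3²⁻]/Ksp = (9.86×10^-3)(0.115×10^-3) / 7.079×10^-7 = 1.60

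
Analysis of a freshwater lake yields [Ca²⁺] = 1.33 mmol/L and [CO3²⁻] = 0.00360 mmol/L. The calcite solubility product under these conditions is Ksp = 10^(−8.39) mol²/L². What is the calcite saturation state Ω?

Ksp = 10^(−8.39) = 4.074×10^-9
Ω = [Ca²⁺][CO3²⁻]/Ksp = (1.33×10^-3)(0.00360×10^-3) / 4.074×10^-9 = 1.18

Ω = 1.18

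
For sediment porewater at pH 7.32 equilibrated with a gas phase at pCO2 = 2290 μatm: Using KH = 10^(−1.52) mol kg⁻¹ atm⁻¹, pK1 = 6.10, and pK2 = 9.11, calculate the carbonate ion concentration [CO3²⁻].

[CO2*] = KH · pCO2 = 10^(−1.52) × 2290×10^-6 = 6.916×10^-5 mol/kg
α₀ = 1/(1 + K1/[H⁺] + K1K2/[H⁺]²) = 1/(1 + 10^+1.22 + 10^-0.57) = 0.05598
DIC = [CO2*]/α₀ = 6.916×10^-5 / 0.05598 = 1.235 mmol/kg
[CO3²⁻] = α₂·DIC; α₂ = 0.01507, so [CO3²⁻] = 0.01507 × 1.235 = 0.0186 mmol/kg = 18.6 μmol/kg

[CO3²⁻] = 18.6 μmol/kg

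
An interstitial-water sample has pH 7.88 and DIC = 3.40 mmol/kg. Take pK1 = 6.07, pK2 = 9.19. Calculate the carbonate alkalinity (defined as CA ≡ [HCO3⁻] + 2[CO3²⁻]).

CA = 3.51 mmol/kg

CA = [HCO3⁻] + 2[CO3²⁻] = (α₁ + 2α₂)·DIC
At pH 7.88: [H⁺]/K1 = 10^-1.81 = 0.015488, K2/[H⁺] = 10^-1.31 = 0.048978
α₁ = 1/(1 + 0.015488 + 0.048978) = 1/1.0645 = 0.9394; α₂ = α₁·K2/[H⁺] = 0.04601
α₁ + 2α₂ = 1.0315
CA = 1.0315 × 3.40 = 3.51 mmol/kg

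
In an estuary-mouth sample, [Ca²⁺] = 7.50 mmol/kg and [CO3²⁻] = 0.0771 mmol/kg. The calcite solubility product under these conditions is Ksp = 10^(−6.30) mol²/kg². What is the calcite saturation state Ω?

Ksp = 10^(−6.30) = 5.012×10^-7
Ω = [Ca²⁺][CO3²⁻]/Ksp = (7.50×10^-3)(0.0771×10^-3) / 5.012×10^-7 = 1.15

Ω = 1.15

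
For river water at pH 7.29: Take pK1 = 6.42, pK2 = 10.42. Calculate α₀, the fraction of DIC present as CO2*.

α₀ = 1 / (1 + K1/[H⁺] + K1K2/[H⁺]²) = 1 / (1 + 10^+0.87 + 10^-2.26)
   = 1 / (1 + 7.4131 + 0.0054954) = 1/8.4186 = 0.1188

α₀ = 0.119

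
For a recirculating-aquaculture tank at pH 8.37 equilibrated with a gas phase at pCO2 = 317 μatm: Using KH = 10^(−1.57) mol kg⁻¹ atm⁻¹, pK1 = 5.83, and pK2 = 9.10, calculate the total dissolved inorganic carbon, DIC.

[CO2*] = KH · pCO2 = 10^(−1.57) × 317×10^-6 = 8.532×10^-6 mol/kg
α₀ = 1/(1 + K1/[H⁺] + K1K2/[H⁺]²) = 1/(1 + 10^+2.54 + 10^+1.81) = 0.002425
DIC = [CO2*]/α₀ = 8.532×10^-6 / 0.002425 = 3.52 mmol/kg

DIC = 3.52 mmol/kg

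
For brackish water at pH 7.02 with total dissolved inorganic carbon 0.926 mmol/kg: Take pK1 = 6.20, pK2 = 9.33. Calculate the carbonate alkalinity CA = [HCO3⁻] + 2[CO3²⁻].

CA = 0.809 mmol/kg

CA = [HCO3⁻] + 2[CO3²⁻] = (α₁ + 2α₂)·DIC
At pH 7.02: [H⁺]/K1 = 10^-0.82 = 0.15136, K2/[H⁺] = 10^-2.31 = 0.0048978
α₁ = 1/(1 + 0.15136 + 0.0048978) = 1/1.1563 = 0.8649; α₂ = α₁·K2/[H⁺] = 0.004236
α₁ + 2α₂ = 0.8733
CA = 0.8733 × 0.926 = 0.809 mmol/kg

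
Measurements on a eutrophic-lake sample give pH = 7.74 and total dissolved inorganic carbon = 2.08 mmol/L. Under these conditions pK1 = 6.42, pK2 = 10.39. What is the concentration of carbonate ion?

[CO3²⁻] = 4.43 μmol/L

α₂ = 1 / (1 + [H⁺]/K2 + [H⁺]²/(K1K2)) = 1 / (1 + 10^+2.65 + 10^+1.33)
   = 1 / (1 + 446.68 + 21.380) = 1/469.06 = 0.002132
[CO3²⁻] = α₂ × DIC = 0.002132 × 2.08 = 0.00443 mmol/L = 4.43 μmol/L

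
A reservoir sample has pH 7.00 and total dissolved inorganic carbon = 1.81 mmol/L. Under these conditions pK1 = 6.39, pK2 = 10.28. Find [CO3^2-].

α₂ = 1 / (1 + [H⁺]/K2 + [H⁺]²/(K1K2)) = 1 / (1 + 10^+3.28 + 10^+2.67)
   = 1 / (1 + 1905.5 + 467.74) = 1/2374.2 = 0.0004212
[CO3²⁻] = α₂ × DIC = 0.0004212 × 1.81 = 0.000762 mmol/L = 0.762 μmol/L

[CO3²⁻] = 0.762 μmol/L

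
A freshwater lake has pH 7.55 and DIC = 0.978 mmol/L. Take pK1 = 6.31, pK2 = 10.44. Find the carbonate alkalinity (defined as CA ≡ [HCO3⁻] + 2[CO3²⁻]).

CA = [HCO3⁻] + 2[CO3²⁻] = (α₁ + 2α₂)·DIC
At pH 7.55: [H⁺]/K1 = 10^-1.24 = 0.057544, K2/[H⁺] = 10^-2.89 = 0.0012882
α₁ = 1/(1 + 0.057544 + 0.0012882) = 1/1.0588 = 0.9444; α₂ = α₁·K2/[H⁺] = 0.001217
α₁ + 2α₂ = 0.9469
CA = 0.9469 × 0.978 = 0.926 mmol/L

CA = 0.926 mmol/L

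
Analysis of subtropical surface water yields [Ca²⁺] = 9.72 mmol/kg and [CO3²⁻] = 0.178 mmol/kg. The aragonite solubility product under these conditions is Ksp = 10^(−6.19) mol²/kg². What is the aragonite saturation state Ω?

Ksp = 10^(−6.19) = 6.457×10^-7
Ω = [Ca²⁺][CO3²⁻]/Ksp = (9.72×10^-3)(0.178×10^-3) / 6.457×10^-7 = 2.68

Ω = 2.68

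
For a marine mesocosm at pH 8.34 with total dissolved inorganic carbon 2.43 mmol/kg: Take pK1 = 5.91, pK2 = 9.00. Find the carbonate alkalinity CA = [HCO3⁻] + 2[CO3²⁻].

CA = [HCO3⁻] + 2[CO3²⁻] = (α₁ + 2α₂)·DIC
At pH 8.34: [H⁺]/K1 = 10^-2.43 = 0.0037154, K2/[H⁺] = 10^-0.66 = 0.21878
α₁ = 1/(1 + 0.0037154 + 0.21878) = 1/1.2225 = 0.8180; α₂ = α₁·K2/[H⁺] = 0.1790
α₁ + 2α₂ = 1.1759
CA = 1.1759 × 2.43 = 2.86 mmol/kg

CA = 2.86 mmol/kg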